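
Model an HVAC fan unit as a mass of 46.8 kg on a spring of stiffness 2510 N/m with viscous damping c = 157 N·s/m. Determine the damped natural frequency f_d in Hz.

ω_n = √(k/m) = √(2510/46.8) = 7.323 rad/s.
Critical damping c_c = 2√(k·m) = 2√(2510 × 46.8) = 685.5 N·s/m, so ζ = c/c_c = 157/685.5 = 0.2290.
ω_d = ω_n√(1 − ζ²) = 7.323 × √(1 − 0.0525) = 7.129 rad/s.
f_d = ω_d/(2π) = 1.135 Hz.

1.13 Hz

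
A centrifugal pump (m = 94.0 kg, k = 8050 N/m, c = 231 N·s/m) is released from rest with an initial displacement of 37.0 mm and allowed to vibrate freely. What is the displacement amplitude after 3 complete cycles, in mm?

2.96 mm

ζ = c/(2√(km)) = 231/(2√(8050 × 94.0)) = 231/1740 = 0.1328.
Logarithmic decrement δ = 2πζ/√(1 − ζ²) = 2π × 0.1328/√(1 − 0.0176) = 0.8417.
After n cycles, x_n/x₀ = e^(−nδ), so x_3 = 37.0 × e^(−3 × 0.8417) = 37.0 × 0.08005 = 2.962 mm.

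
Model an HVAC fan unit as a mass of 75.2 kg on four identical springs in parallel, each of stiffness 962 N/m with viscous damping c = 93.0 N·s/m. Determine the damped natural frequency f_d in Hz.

1.13 Hz

Parallel springs add: k_eq = 4 × 962 = 3848 N/m.
ω_n = √(k_eq/m) = √(3848/75.2) = 7.153 rad/s.
Critical damping c_c = 2√(k_eq·m) = 2√(3848 × 75.2) = 1076 N·s/m, so ζ = c/c_c = 93.0/1076 = 0.08644.
ω_d = ω_n√(1 − ζ²) = 7.153 × √(1 − 0.00747) = 7.127 rad/s.
f_d = ω_d/(2π) = 1.134 Hz.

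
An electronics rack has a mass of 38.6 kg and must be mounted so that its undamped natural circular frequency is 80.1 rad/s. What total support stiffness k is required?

k = m·ω_n² = 38.6 × 80.10² = 38.6 × 6416 = 247700 N/m.

248000 N/m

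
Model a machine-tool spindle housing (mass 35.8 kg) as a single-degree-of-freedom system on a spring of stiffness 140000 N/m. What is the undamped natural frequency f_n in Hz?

ω_n = √(k/m) = √(140000/35.8) = √3911 = 62.53 rad/s.
f_n = ω_n/(2π) = 62.53/6.283 = 9.953 Hz.

9.95 Hz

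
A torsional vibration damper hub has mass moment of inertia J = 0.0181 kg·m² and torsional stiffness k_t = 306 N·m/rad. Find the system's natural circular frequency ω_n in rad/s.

ω_n = √(k_t/J) = √(306/0.0181) = √16910 = 130.0 rad/s.

130 rad/s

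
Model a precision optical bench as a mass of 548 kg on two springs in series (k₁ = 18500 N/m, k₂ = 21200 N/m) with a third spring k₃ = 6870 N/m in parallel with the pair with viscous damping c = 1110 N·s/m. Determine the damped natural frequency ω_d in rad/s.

Series pair: k_s = k₁k₂/(k₁+k₂) = (18500)(21200)/(18500 + 21200) = 9879 N/m. In parallel with k₃: k_eq = 9879 + 6870 = 16750 N/m.
ω_n = √(k_eq/m) = √(16750/548) = 5.528 rad/s.
Critical damping c_c = 2√(k_eq·m) = 2√(16750 × 548) = 6059 N·s/m, so ζ = c/c_c = 1110/6059 = 0.1832.
ω_d = ω_n√(1 − ζ²) = 5.528 × √(1 − 0.0336) = 5.435 rad/s.

5.43 rad/s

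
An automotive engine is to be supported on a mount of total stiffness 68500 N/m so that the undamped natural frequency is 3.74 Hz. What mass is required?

ω_n = 2πf_n = 2π × 3.74 = 23.50 rad/s.
m = k/ω_n² = 68500/23.50² = 68500/552.2 = 124.0 kg.

124 kg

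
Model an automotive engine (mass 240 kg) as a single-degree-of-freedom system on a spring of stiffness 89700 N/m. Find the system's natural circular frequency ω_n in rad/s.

19.3 rad/s

ω_n = √(k/m) = √(89700/240) = √373.8 = 19.33 rad/s.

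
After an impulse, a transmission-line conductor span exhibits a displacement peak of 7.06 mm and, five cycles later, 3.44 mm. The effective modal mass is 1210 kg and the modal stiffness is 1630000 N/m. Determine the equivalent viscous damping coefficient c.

2030 N·s/m

Logarithmic decrement δ = (1/n)·ln(x₀/x_n) = (1/5)·ln(7.06/3.44) = (1/5)·ln(2.052) = 0.1438.
ζ = δ/√(4π² + δ²) = 0.1438/√(39.48 + 0.0207) = 0.1438/6.285 = 0.02288.
c = ζ · 2√(km) = 0.02288 × 2√(1630000 × 1210) = 0.02288 × 88820 = 2032 N·s/m.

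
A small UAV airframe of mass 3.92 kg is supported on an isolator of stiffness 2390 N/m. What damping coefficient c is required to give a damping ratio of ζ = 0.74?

143 N·s/m

c_c = 2√(k·m) = 2√(2390 × 3.92) = 193.6 N·s/m.
c = ζ·c_c = 0.74 × 193.6 = 143.3 N·s/m.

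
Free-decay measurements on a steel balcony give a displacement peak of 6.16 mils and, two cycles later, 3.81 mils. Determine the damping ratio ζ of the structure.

Logarithmic decrement δ = (1/n)·ln(x₀/x_n) = (1/2)·ln(6.16/3.81) = (1/2)·ln(1.617) = 0.2402.
ζ = δ/√(4π² + δ²) = 0.2402/√(39.48 + 0.0577) = 0.2402/6.288 = 0.03820.

0.0382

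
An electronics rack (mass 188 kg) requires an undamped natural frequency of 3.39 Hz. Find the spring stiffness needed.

85300 N/m

ω_n = 2πf_n = 2π × 3.39 = 21.30 rad/s.
k = m·ω_n² = 188 × 21.30² = 188 × 453.7 = 85290 N/m.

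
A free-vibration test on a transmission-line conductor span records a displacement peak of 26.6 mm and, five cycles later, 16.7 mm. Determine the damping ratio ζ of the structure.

0.0148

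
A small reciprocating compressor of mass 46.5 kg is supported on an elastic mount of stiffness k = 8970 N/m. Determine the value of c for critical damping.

c_c = 2√(k·m) = 2√(8970 × 46.5) = 2 × 645.8 = 1292 N·s/m.

1290 N·s/m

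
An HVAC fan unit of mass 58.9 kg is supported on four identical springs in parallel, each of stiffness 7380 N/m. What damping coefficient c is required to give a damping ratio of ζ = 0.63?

1660 N·s/m

Parallel springs add: k_eq = 4 × 7380 = 29520 N/m.
c_c = 2√(k_eq·m) = 2√(29520 × 58.9) = 2637 N·s/m.
c = ζ·c_c = 0.63 × 2637 = 1661 N·s/m.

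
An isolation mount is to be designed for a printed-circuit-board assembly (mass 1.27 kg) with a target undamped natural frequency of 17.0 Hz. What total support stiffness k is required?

ω_n = 2πf_n = 2π × 17.0 = 106.8 rad/s.
k = m·ω_n² = 1.27 × 106.8² = 1.27 × 11410 = 14490 N/m.

14500 N/m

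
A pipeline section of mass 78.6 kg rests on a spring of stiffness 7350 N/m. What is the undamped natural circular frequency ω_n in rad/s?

ω_n = √(k/m) = √(7350/78.6) = √93.51 = 9.670 rad/s.

9.67 rad/s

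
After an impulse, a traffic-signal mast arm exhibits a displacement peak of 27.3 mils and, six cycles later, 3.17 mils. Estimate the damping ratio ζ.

0.0570

Logarithmic decrement δ = (1/n)·ln(x₀/x_n) = (1/6)·ln(27.3/3.17) = (1/6)·ln(8.612) = 0.3589.
ζ = δ/√(4π² + δ²) = 0.3589/√(39.48 + 0.129) = 0.3589/6.293 = 0.05702.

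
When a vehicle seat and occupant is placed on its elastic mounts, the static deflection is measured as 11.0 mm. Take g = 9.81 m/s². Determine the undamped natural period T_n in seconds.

0.210 s

ω_n = √(g/δ_st) = √(9.81/0.0110) = √891.8 = 29.86 rad/s.
T_n = 2π/ω_n = 6.283/29.86 = 0.2104 s.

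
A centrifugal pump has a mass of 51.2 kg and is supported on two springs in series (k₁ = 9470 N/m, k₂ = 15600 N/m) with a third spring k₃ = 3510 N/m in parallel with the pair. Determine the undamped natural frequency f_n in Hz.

Series pair: k_s = k₁k₂/(k₁+k₂) = (9470)(15600)/(9470 + 15600) = 5893 N/m. In parallel with k₃: k_eq = 5893 + 3510 = 9403 N/m.
ω_n = √(k_eq/m) = √(9403/51.2) = √183.6 = 13.55 rad/s.
f_n = ω_n/(2π) = 13.55/6.283 = 2.157 Hz.

2.16 Hz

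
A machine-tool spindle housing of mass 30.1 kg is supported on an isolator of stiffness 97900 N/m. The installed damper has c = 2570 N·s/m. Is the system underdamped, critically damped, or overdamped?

underdamped

c_c = 2√(k·m) = 3433 N·s/m; ζ = c/c_c = 2570/3433 = 0.749.
Since ζ < 1 the system is underdamped.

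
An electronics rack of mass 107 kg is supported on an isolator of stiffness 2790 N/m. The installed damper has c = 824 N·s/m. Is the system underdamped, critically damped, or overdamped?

underdamped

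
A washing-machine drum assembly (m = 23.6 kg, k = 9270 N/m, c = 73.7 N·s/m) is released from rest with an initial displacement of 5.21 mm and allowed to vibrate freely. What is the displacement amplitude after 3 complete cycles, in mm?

ζ = c/(2√(km)) = 73.7/(2√(9270 × 23.6)) = 73.7/935.5 = 0.07878.
Logarithmic decrement δ = 2πζ/√(1 − ζ²) = 2π × 0.07878/√(1 − 0.00621) = 0.4966.
After n cycles, x_n/x₀ = e^(−nδ), so x_3 = 5.21 × e^(−3 × 0.4966) = 5.21 × 0.2254 = 1.175 mm.

1.17 mm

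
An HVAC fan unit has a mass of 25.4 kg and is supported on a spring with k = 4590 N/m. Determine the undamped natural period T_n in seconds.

ω_n = √(k/m) = √(4590/25.4) = √180.7 = 13.44 rad/s.
T_n = 2π/ω_n = 6.283/13.44 = 0.4674 s.

0.467 s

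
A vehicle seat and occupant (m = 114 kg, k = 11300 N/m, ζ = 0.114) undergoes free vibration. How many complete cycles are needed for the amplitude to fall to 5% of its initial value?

5 cycles

Logarithmic decrement δ = 2πζ/√(1 − ζ²) = 2π × 0.1140/√(1 − 0.0130) = 0.7210.
x_n/x₀ = e^(−nδ) ≤ 0.05; take ln: n ≥ ln(1/0.05)/δ = 2.996/0.7210 = 4.155.
So 5 complete cycles are required.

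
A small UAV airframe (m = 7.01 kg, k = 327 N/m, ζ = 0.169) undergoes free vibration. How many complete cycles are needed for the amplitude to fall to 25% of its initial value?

2 cycles

Logarithmic decrement δ = 2πζ/√(1 − ζ²) = 2π × 0.1690/√(1 − 0.0286) = 1.077.
x_n/x₀ = e^(−nδ) ≤ 0.25; take ln: n ≥ ln(1/0.25)/δ = 1.386/1.077 = 1.287.
So 2 complete cycles are required.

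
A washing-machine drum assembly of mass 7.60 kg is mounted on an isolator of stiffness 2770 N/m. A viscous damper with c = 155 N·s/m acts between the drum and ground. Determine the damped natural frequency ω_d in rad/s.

16.1 rad/s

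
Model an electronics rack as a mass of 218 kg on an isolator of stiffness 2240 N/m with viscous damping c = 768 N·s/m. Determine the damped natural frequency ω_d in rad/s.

2.68 rad/s

ω_n = √(k/m) = √(2240/218) = 3.205 rad/s.
Critical damping c_c = 2√(k·m) = 2√(2240 × 218) = 1398 N·s/m, so ζ = c/c_c = 768/1398 = 0.5495.
ω_d = ω_n√(1 − ζ²) = 3.205 × √(1 − 0.302) = 2.678 rad/s.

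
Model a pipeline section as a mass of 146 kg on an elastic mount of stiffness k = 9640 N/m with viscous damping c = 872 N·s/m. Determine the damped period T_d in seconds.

ω_n = √(k/m) = √(9640/146) = 8.126 rad/s.
Critical damping c_c = 2√(k·m) = 2√(9640 × 146) = 2373 N·s/m, so ζ = c/c_c = 872/2373 = 0.3675.
ω_d = ω_n√(1 − ζ²) = 8.126 × √(1 − 0.135) = 7.557 rad/s.
T_d = 2π/ω_d = 0.8314 s.

0.831 s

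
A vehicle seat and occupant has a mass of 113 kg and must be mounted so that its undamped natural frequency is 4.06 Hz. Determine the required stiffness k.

ω_n = 2πf_n = 2π × 4.06 = 25.51 rad/s.
k = m·ω_n² = 113 × 25.51² = 113 × 650.7 = 73530 N/m.

73500 N/m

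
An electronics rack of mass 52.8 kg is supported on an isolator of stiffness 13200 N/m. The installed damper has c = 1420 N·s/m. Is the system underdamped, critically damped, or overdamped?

underdamped

c_c = 2√(k·m) = 1670 N·s/m; ζ = c/c_c = 1420/1670 = 0.850.
Since ζ < 1 the system is underdamped.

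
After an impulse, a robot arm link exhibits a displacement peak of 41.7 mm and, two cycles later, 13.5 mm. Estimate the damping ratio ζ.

0.0894

Logarithmic decrement δ = (1/n)·ln(x₀/x_n) = (1/2)·ln(41.7/13.5) = (1/2)·ln(3.089) = 0.5639.
ζ = δ/√(4π² + δ²) = 0.5639/√(39.48 + 0.318) = 0.5639/6.308 = 0.08939.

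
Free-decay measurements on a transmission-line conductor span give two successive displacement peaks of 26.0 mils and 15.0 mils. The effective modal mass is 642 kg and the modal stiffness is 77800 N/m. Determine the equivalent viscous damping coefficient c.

Logarithmic decrement δ = (1/n)·ln(x₀/x_n) = (1/1)·ln(26.0/15.0) = (1/1)·ln(1.733) = 0.5500.
ζ = δ/√(4π² + δ²) = 0.5500/√(39.48 + 0.303) = 0.5500/6.307 = 0.08721.
c = ζ · 2√(km) = 0.08721 × 2√(77800 × 642) = 0.08721 × 14130 = 1233 N·s/m.

1230 N·s/m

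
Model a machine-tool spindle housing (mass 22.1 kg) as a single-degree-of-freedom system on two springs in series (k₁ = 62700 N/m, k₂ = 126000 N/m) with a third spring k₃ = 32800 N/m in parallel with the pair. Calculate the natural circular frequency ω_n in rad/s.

58.1 rad/s

Series pair: k_s = k₁k₂/(k₁+k₂) = (62700)(126000)/(62700 + 126000) = 41870 N/m. In parallel with k₃: k_eq = 41870 + 32800 = 74670 N/m.
ω_n = √(k_eq/m) = √(74670/22.1) = √3379 = 58.13 rad/s.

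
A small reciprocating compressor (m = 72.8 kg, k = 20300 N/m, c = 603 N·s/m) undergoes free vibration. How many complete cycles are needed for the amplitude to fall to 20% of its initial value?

2 cycles

ζ = c/(2√(km)) = 603/(2√(20300 × 72.8)) = 603/2431 = 0.2480.
Logarithmic decrement δ = 2πζ/√(1 − ζ²) = 2π × 0.2480/√(1 − 0.0615) = 1.609.
x_n/x₀ = e^(−nδ) ≤ 0.2; take ln: n ≥ ln(1/0.2)/δ = 1.609/1.609 = 1.001.
So 2 complete cycles are required.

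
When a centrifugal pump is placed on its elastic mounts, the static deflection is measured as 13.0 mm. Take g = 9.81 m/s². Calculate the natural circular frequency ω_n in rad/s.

ω_n = √(g/δ_st) = √(9.81/0.0130) = √754.6 = 27.47 rad/s.

27.5 rad/s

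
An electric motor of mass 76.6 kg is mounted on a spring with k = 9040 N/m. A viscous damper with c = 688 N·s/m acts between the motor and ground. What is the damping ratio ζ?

0.413

ω_n = √(k/m) = √(9040/76.6) = 10.86 rad/s.
Critical damping c_c = 2√(k·m) = 2√(9040 × 76.6) = 1664 N·s/m, so ζ = c/c_c = 688/1664 = 0.4134.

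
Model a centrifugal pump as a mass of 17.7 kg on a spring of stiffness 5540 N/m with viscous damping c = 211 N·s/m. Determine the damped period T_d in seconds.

0.377 s

ω_n = √(k/m) = √(5540/17.7) = 17.69 rad/s.
Critical damping c_c = 2√(k·m) = 2√(5540 × 17.7) = 626.3 N·s/m, so ζ = c/c_c = 211/626.3 = 0.3369.
ω_d = ω_n√(1 − ζ²) = 17.69 × √(1 − 0.114) = 16.66 rad/s.
T_d = 2π/ω_d = 0.3772 s.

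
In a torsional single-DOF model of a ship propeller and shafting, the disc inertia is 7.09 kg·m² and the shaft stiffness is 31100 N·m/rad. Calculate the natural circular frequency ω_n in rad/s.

ω_n = √(k_t/J) = √(31100/7.09) = √4386 = 66.23 rad/s.

66.2 rad/s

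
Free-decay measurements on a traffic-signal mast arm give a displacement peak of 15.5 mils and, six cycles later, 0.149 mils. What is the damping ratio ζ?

0.122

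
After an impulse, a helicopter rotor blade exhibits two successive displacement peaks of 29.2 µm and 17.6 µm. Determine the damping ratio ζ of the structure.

Logarithmic decrement δ = (1/n)·ln(x₀/x_n) = (1/1)·ln(29.2/17.6) = (1/1)·ln(1.659) = 0.5063.
ζ = δ/√(4π² + δ²) = 0.5063/√(39.48 + 0.256) = 0.5063/6.304 = 0.08032.

0.0803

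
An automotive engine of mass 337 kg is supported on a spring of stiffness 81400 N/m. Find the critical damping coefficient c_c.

10500 N·s/m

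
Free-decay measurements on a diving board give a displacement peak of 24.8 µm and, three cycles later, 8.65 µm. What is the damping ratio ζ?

Logarithmic decrement δ = (1/n)·ln(x₀/x_n) = (1/3)·ln(24.8/8.65) = (1/3)·ln(2.867) = 0.3511.
ζ = δ/√(4π² + δ²) = 0.3511/√(39.48 + 0.123) = 0.3511/6.293 = 0.05579.

0.0558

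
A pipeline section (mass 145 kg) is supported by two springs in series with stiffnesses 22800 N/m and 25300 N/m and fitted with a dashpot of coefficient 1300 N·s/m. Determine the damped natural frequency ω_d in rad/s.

Series springs: 1/k_eq = 1/22800 + 1/25300 = 8.339×10^-5, so k_eq = 11990 N/m.
ω_n = √(k_eq/m) = √(11990/145) = 9.094 rad/s.
Critical damping c_c = 2√(k_eq·m) = 2√(11990 × 145) = 2637 N·s/m, so ζ = c/c_c = 1300/2637 = 0.4929.
ω_d = ω_n√(1 − ζ²) = 9.094 × √(1 − 0.243) = 7.913 rad/s.

7.91 rad/s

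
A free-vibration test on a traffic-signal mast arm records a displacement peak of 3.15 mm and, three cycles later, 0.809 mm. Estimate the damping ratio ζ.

0.0719

Logarithmic decrement δ = (1/n)·ln(x₀/x_n) = (1/3)·ln(3.15/0.809) = (1/3)·ln(3.894) = 0.4531.
ζ = δ/√(4π² + δ²) = 0.4531/√(39.48 + 0.205) = 0.4531/6.300 = 0.07193.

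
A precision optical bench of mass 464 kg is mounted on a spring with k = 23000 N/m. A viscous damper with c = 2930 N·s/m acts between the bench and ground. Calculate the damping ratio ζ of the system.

0.448

ω_n = √(k/m) = √(23000/464) = 7.041 rad/s.
Critical damping c_c = 2√(k·m) = 2√(23000 × 464) = 6534 N·s/m, so ζ = c/c_c = 2930/6534 = 0.4485.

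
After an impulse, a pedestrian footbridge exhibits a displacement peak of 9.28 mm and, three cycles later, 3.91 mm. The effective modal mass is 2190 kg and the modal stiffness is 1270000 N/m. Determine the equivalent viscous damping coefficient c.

4830 N·s/m

Logarithmic decrement δ = (1/n)·ln(x₀/x_n) = (1/3)·ln(9.28/3.91) = (1/3)·ln(2.373) = 0.2881.
ζ = δ/√(4π² + δ²) = 0.2881/√(39.48 + 0.0830) = 0.2881/6.290 = 0.04581.
c = ζ · 2√(km) = 0.04581 × 2√(1270000 × 2190) = 0.04581 × 105500 = 4831 N·s/m.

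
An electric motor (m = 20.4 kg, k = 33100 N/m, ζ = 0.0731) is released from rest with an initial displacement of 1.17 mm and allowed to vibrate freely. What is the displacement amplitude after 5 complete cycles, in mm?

0.117 mm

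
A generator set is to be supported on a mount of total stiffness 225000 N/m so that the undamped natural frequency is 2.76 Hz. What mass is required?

ω_n = 2πf_n = 2π × 2.76 = 17.34 rad/s.
m = k/ω_n² = 225000/17.34² = 225000/300.7 = 748.2 kg.

748 kg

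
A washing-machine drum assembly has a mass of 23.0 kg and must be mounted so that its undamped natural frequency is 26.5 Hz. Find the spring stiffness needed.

638000 N/m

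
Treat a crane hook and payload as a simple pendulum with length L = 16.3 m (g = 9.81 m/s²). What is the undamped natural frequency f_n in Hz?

0.123 Hz

For a simple pendulum ω_n = √(g/L) = √(9.81/16.3) = √0.6018 = 0.7758 rad/s.
f_n = ω_n/(2π) = 0.7758/6.283 = 0.1235 Hz.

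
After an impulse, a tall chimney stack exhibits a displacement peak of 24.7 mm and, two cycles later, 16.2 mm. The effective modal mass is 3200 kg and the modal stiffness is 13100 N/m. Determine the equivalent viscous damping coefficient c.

434 N·s/m

Logarithmic decrement δ = (1/n)·ln(x₀/x_n) = (1/2)·ln(24.7/16.2) = (1/2)·ln(1.525) = 0.2109.
ζ = δ/√(4π² + δ²) = 0.2109/√(39.48 + 0.0445) = 0.2109/6.287 = 0.03355.
c = ζ · 2√(km) = 0.03355 × 2√(13100 × 3200) = 0.03355 × 12950 = 434.4 N·s/m.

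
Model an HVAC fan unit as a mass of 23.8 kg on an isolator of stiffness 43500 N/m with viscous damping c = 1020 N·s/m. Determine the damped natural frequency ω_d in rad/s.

ω_n = √(k/m) = √(43500/23.8) = 42.75 rad/s.
Critical damping c_c = 2√(k·m) = 2√(43500 × 23.8) = 2035 N·s/m, so ζ = c/c_c = 1020/2035 = 0.5012.
ω_d = ω_n√(1 − ζ²) = 42.75 × √(1 − 0.251) = 36.99 rad/s.

37.0 rad/s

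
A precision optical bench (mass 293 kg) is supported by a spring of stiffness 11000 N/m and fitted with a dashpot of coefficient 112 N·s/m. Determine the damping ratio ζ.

ω_n = √(k/m) = √(11000/293) = 6.127 rad/s.
Critical damping c_c = 2√(k·m) = 2√(11000 × 293) = 3591 N·s/m, so ζ = c/c_c = 112/3591 = 0.03119.

0.0312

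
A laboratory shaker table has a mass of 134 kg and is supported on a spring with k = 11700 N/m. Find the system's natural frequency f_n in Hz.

ω_n = √(k/m) = √(11700/134) = √87.31 = 9.344 rad/s.
f_n = ω_n/(2π) = 9.344/6.283 = 1.487 Hz.

1.49 Hz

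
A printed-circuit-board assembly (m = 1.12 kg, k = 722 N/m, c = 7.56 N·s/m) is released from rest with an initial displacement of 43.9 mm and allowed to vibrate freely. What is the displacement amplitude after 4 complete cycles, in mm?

ζ = c/(2√(km)) = 7.56/(2√(722 × 1.12)) = 7.56/56.87 = 0.1329.
Logarithmic decrement δ = 2πζ/√(1 − ζ²) = 2π × 0.1329/√(1 − 0.0177) = 0.8427.
After n cycles, x_n/x₀ = e^(−nδ), so x_4 = 43.9 × e^(−4 × 0.8427) = 43.9 × 0.03436 = 1.509 mm.

1.51 mm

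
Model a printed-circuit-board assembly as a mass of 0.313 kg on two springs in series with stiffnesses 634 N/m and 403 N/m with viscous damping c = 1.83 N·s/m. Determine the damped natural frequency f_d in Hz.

Series springs: 1/k_eq = 1/634 + 1/403 = 0.004059, so k_eq = 246.4 N/m.
ω_n = √(k_eq/m) = √(246.4/0.313) = 28.06 rad/s.
Critical damping c_c = 2√(k_eq·m) = 2√(246.4 × 0.313) = 17.56 N·s/m, so ζ = c/c_c = 1.83/17.56 = 0.1042.
ω_d = ω_n√(1 − ζ²) = 28.06 × √(1 − 0.0109) = 27.90 rad/s.
f_d = ω_d/(2π) = 4.441 Hz.

4.44 Hz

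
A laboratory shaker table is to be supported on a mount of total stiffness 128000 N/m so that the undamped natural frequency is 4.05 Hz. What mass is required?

198 kg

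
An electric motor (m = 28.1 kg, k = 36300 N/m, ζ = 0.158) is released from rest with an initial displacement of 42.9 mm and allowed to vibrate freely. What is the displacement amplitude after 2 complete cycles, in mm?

Logarithmic decrement δ = 2πζ/√(1 − ζ²) = 2π × 0.1580/√(1 − 0.0250) = 1.005.
After n cycles, x_n/x₀ = e^(−nδ), so x_2 = 42.9 × e^(−2 × 1.005) = 42.9 × 0.1339 = 5.744 mm.

5.74 mm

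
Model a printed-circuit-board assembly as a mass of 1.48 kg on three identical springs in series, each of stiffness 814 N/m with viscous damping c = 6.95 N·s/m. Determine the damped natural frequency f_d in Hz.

2.12 Hz

Series springs: 1/k_eq = 3/814, so k_eq = 814/3 = 271.3 N/m.
ω_n = √(k_eq/m) = √(271.3/1.48) = 13.54 rad/s.
Critical damping c_c = 2√(k_eq·m) = 2√(271.3 × 1.48) = 40.08 N·s/m, so ζ = c/c_c = 6.95/40.08 = 0.1734.
ω_d = ω_n√(1 − ζ²) = 13.54 × √(1 − 0.0301) = 13.33 rad/s.
f_d = ω_d/(2π) = 2.122 Hz.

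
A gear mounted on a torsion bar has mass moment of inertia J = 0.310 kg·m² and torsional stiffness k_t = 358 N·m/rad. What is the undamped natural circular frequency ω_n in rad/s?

ω_n = √(k_t/J) = √(358/0.310) = √1155 = 33.98 rad/s.

34.0 rad/s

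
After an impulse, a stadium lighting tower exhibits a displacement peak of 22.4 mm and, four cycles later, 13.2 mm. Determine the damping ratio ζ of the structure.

0.0210

Logarithmic decrement δ = (1/n)·ln(x₀/x_n) = (1/4)·ln(22.4/13.2) = (1/4)·ln(1.697) = 0.1322.
ζ = δ/√(4π² + δ²) = 0.1322/√(39.48 + 0.0175) = 0.1322/6.285 = 0.02104.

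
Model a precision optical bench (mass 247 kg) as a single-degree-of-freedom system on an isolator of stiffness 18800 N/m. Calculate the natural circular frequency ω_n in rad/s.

8.72 rad/s

ω_n = √(k/m) = √(18800/247) = √76.11 = 8.724 rad/s.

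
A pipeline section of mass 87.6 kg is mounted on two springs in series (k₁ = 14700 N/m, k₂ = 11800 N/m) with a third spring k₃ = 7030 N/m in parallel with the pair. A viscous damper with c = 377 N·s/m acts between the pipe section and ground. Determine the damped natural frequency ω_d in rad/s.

12.3 rad/s

Series pair: k_s = k₁k₂/(k₁+k₂) = (14700)(11800)/(14700 + 11800) = 6546 N/m. In parallel with k₃: k_eq = 6546 + 7030 = 13580 N/m.
ω_n = √(k_eq/m) = √(13580/87.6) = 12.45 rad/s.
Critical damping c_c = 2√(k_eq·m) = 2√(13580 × 87.6) = 2181 N·s/m, so ζ = c/c_c = 377/2181 = 0.1729.
ω_d = ω_n√(1 − ζ²) = 12.45 × √(1 − 0.0299) = 12.26 rad/s.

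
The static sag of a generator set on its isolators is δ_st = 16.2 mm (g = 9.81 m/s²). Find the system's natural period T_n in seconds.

ω_n = √(g/δ_st) = √(9.81/0.0162) = √605.6 = 24.61 rad/s.
T_n = 2π/ω_n = 6.283/24.61 = 0.2553 s.

0.255 s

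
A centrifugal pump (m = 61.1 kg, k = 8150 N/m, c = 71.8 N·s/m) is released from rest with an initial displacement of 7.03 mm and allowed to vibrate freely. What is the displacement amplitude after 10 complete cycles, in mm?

0.286 mm

ζ = c/(2√(km)) = 71.8/(2√(8150 × 61.1)) = 71.8/1411 = 0.05087.
Logarithmic decrement δ = 2πζ/√(1 − ζ²) = 2π × 0.05087/√(1 − 0.00259) = 0.3201.
After n cycles, x_n/x₀ = e^(−nδ), so x_10 = 7.03 × e^(−10 × 0.3201) = 7.03 × 0.04074 = 0.2864 mm.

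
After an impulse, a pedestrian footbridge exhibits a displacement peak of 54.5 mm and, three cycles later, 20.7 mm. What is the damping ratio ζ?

Logarithmic decrement δ = (1/n)·ln(x₀/x_n) = (1/3)·ln(54.5/20.7) = (1/3)·ln(2.633) = 0.3227.
ζ = δ/√(4π² + δ²) = 0.3227/√(39.48 + 0.104) = 0.3227/6.291 = 0.05129.

0.0513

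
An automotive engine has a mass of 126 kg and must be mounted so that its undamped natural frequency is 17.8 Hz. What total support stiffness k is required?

1580000 N/m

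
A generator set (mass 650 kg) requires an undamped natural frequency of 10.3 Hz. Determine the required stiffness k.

2720000 N/m

ω_n = 2πf_n = 2π × 10.3 = 64.72 rad/s.
k = m·ω_n² = 650 × 64.72² = 650 × 4188 = 2722000 N/m.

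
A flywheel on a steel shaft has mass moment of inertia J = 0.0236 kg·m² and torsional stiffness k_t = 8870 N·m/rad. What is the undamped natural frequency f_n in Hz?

97.6 Hz

ω_n = √(k_t/J) = √(8870/0.0236) = √375800 = 613.1 rad/s.
f_n = ω_n/(2π) = 613.1/6.283 = 97.57 Hz.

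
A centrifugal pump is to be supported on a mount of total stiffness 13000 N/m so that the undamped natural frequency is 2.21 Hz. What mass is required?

ω_n = 2πf_n = 2π × 2.21 = 13.89 rad/s.
m = k/ω_n² = 13000/13.89² = 13000/192.8 = 67.42 kg.

67.4 kg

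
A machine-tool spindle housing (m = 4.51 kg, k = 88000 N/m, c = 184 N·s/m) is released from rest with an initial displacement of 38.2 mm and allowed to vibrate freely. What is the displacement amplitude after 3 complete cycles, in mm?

2.36 mm

ζ = c/(2√(km)) = 184/(2√(88000 × 4.51)) = 184/1260 = 0.1460.
Logarithmic decrement δ = 2πζ/√(1 − ζ²) = 2π × 0.1460/√(1 − 0.0213) = 0.9275.
After n cycles, x_n/x₀ = e^(−nδ), so x_3 = 38.2 × e^(−3 × 0.9275) = 38.2 × 0.06188 = 2.364 mm.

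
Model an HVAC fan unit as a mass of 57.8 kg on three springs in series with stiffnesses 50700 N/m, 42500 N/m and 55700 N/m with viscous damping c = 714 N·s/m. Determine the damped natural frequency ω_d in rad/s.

Series springs: 1/k_eq = 1/50700 + 1/42500 + 1/55700 = 6.121×10^-5, so k_eq = 16340 N/m.
ω_n = √(k_eq/m) = √(16340/57.8) = 16.81 rad/s.
Critical damping c_c = 2√(k_eq·m) = 2√(16340 × 57.8) = 1944 N·s/m, so ζ = c/c_c = 714/1944 = 0.3674.
ω_d = ω_n√(1 − ζ²) = 16.81 × √(1 − 0.135) = 15.64 rad/s.

15.6 rad/s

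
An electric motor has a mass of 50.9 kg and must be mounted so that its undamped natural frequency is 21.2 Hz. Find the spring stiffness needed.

903000 N/m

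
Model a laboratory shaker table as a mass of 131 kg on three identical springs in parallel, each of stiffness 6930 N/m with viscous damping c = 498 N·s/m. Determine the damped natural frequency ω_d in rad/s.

12.5 rad/s

Parallel springs add: k_eq = 3 × 6930 = 20790 N/m.
ω_n = √(k_eq/m) = √(20790/131) = 12.60 rad/s.
Critical damping c_c = 2√(k_eq·m) = 2√(20790 × 131) = 3301 N·s/m, so ζ = c/c_c = 498/3301 = 0.1509.
ω_d = ω_n√(1 − ζ²) = 12.60 × √(1 − 0.0228) = 12.45 rad/s.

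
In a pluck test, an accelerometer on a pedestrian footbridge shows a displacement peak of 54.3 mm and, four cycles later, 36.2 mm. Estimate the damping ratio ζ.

Logarithmic decrement δ = (1/n)·ln(x₀/x_n) = (1/4)·ln(54.3/36.2) = (1/4)·ln(1.500) = 0.1014.
ζ = δ/√(4π² + δ²) = 0.1014/√(39.48 + 0.0103) = 0.1014/6.284 = 0.01613.

0.0161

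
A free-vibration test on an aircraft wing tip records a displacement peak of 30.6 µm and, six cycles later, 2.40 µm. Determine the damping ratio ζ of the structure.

Logarithmic decrement δ = (1/n)·ln(x₀/x_n) = (1/6)·ln(30.6/2.40) = (1/6)·ln(12.75) = 0.4243.
ζ = δ/√(4π² + δ²) = 0.4243/√(39.48 + 0.180) = 0.4243/6.297 = 0.06737.

0.0674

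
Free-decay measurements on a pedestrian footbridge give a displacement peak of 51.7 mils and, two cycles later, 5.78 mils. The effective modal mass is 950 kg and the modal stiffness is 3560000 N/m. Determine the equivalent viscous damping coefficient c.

20000 N·s/m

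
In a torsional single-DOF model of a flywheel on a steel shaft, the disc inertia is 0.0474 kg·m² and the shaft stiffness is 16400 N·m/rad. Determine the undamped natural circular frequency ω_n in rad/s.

ω_n = √(k_t/J) = √(16400/0.0474) = √346000 = 588.2 rad/s.

588 rad/s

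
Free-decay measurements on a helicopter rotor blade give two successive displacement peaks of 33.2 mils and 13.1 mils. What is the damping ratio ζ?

Logarithmic decrement δ = (1/n)·ln(x₀/x_n) = (1/1)·ln(33.2/13.1) = (1/1)·ln(2.534) = 0.9299.
ζ = δ/√(4π² + δ²) = 0.9299/√(39.48 + 0.865) = 0.9299/6.352 = 0.1464.

0.146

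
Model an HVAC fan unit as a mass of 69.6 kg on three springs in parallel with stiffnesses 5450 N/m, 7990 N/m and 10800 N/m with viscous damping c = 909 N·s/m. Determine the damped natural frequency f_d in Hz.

Parallel springs add: k_eq = 5450 + 7990 + 10800 = 24240 N/m.
ω_n = √(k_eq/m) = √(24240/69.6) = 18.66 rad/s.
Critical damping c_c = 2√(k_eq·m) = 2√(24240 × 69.6) = 2598 N·s/m, so ζ = c/c_c = 909/2598 = 0.3499.
ω_d = ω_n√(1 − ζ²) = 18.66 × √(1 − 0.122) = 17.48 rad/s.
f_d = ω_d/(2π) = 2.782 Hz.

2.78 Hz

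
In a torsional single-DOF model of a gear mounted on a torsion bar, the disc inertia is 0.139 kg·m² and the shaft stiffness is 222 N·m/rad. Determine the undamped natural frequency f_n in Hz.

6.36 Hz

ω_n = √(k_t/J) = √(222/0.139) = √1597 = 39.96 rad/s.
f_n = ω_n/(2π) = 39.96/6.283 = 6.360 Hz.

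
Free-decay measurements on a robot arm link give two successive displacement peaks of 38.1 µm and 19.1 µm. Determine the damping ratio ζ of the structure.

0.109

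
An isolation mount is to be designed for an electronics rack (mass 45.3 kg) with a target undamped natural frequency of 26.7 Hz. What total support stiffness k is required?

1270000 N/m

ω_n = 2πf_n = 2π × 26.7 = 167.8 rad/s.
k = m·ω_n² = 45.3 × 167.8² = 45.3 × 28140 = 1275000 N/m.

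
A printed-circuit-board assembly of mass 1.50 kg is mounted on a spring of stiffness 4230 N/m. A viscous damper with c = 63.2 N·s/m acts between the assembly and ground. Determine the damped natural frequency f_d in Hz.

ω_n = √(k/m) = √(4230/1.50) = 53.10 rad/s.
Critical damping c_c = 2√(k·m) = 2√(4230 × 1.50) = 159.3 N·s/m, so ζ = c/c_c = 63.2/159.3 = 0.3967.
ω_d = ω_n√(1 − ζ²) = 53.10 × √(1 − 0.157) = 48.75 rad/s.
f_d = ω_d/(2π) = 7.758 Hz.

7.76 Hz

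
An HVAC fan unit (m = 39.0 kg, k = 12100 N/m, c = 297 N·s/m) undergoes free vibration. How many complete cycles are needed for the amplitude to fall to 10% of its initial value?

2 cycles

ζ = c/(2√(km)) = 297/(2√(12100 × 39.0)) = 297/1374 = 0.2162.
Logarithmic decrement δ = 2πζ/√(1 − ζ²) = 2π × 0.2162/√(1 − 0.0467) = 1.391.
x_n/x₀ = e^(−nδ) ≤ 0.1; take ln: n ≥ ln(1/0.1)/δ = 2.303/1.391 = 1.655.
So 2 complete cycles are required.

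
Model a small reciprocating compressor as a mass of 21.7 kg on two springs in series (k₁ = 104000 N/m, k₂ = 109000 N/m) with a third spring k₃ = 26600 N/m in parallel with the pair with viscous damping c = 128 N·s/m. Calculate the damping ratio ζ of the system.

0.0486

Series pair: k_s = k₁k₂/(k₁+k₂) = (104000)(109000)/(104000 + 109000) = 53220 N/m. In parallel with k₃: k_eq = 53220 + 26600 = 79820 N/m.
ω_n = √(k_eq/m) = √(79820/21.7) = 60.65 rad/s.
Critical damping c_c = 2√(k_eq·m) = 2√(79820 × 21.7) = 2632 N·s/m, so ζ = c/c_c = 128/2632 = 0.04863.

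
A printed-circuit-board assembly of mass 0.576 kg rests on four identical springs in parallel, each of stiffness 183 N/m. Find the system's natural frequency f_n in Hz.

5.67 Hz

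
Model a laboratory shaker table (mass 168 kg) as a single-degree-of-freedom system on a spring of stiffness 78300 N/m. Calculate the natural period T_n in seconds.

ω_n = √(k/m) = √(78300/168) = √466.1 = 21.59 rad/s.
T_n = 2π/ω_n = 6.283/21.59 = 0.2910 s.

0.291 s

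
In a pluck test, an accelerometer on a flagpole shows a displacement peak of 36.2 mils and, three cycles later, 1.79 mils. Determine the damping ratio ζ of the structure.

0.158

Logarithmic decrement δ = (1/n)·ln(x₀/x_n) = (1/3)·ln(36.2/1.79) = (1/3)·ln(20.22) = 1.002.
ζ = δ/√(4π² + δ²) = 1.002/√(39.48 + 1.00) = 1.002/6.363 = 0.1575.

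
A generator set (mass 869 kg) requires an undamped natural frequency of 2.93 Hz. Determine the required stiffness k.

295000 N/m

ω_n = 2πf_n = 2π × 2.93 = 18.41 rad/s.
k = m·ω_n² = 869 × 18.41² = 869 × 338.9 = 294500 N/m.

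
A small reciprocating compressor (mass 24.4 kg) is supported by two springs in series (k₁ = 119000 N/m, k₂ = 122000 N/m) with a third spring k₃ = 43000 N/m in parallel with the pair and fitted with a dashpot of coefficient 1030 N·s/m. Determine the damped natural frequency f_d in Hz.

Series pair: k_s = k₁k₂/(k₁+k₂) = (119000)(122000)/(119000 + 122000) = 60240 N/m. In parallel with k₃: k_eq = 60240 + 43000 = 103200 N/m.
ω_n = √(k_eq/m) = √(103200/24.4) = 65.05 rad/s.
Critical damping c_c = 2√(k_eq·m) = 2√(103200 × 24.4) = 3174 N·s/m, so ζ = c/c_c = 1030/3174 = 0.3245.
ω_d = ω_n√(1 − ζ²) = 65.05 × √(1 − 0.105) = 61.53 rad/s.
f_d = ω_d/(2π) = 9.792 Hz.

9.79 Hz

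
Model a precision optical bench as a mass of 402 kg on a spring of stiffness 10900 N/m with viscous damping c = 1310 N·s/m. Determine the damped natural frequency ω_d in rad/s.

ω_n = √(k/m) = √(10900/402) = 5.207 rad/s.
Critical damping c_c = 2√(k·m) = 2√(10900 × 402) = 4187 N·s/m, so ζ = c/c_c = 1310/4187 = 0.3129.
ω_d = ω_n√(1 − ζ²) = 5.207 × √(1 − 0.0979) = 4.946 rad/s.

4.95 rad/s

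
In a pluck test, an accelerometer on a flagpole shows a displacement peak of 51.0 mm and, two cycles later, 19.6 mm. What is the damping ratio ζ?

Logarithmic decrement δ = (1/n)·ln(x₀/x_n) = (1/2)·ln(51.0/19.6) = (1/2)·ln(2.602) = 0.4781.
ζ = δ/√(4π² + δ²) = 0.4781/√(39.48 + 0.229) = 0.4781/6.301 = 0.07588.

0.0759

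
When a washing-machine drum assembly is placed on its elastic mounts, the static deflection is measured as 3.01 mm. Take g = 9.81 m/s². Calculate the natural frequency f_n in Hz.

9.09 Hz

ω_n = √(g/δ_st) = √(9.81/0.00301) = √3259 = 57.09 rad/s.
f_n = ω_n/(2π) = 57.09/6.283 = 9.086 Hz.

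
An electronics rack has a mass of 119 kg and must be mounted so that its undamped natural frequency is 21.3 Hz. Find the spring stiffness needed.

ω_n = 2πf_n = 2π × 21.3 = 133.8 rad/s.
k = m·ω_n² = 119 × 133.8² = 119 × 17910 = 2131000 N/m.

2130000 N/m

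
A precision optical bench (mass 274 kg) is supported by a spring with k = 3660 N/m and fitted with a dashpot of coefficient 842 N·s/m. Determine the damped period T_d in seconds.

ω_n = √(k/m) = √(3660/274) = 3.655 rad/s.
Critical damping c_c = 2√(k·m) = 2√(3660 × 274) = 2003 N·s/m, so ζ = c/c_c = 842/2003 = 0.4204.
ω_d = ω_n√(1 − ζ²) = 3.655 × √(1 − 0.177) = 3.316 rad/s.
T_d = 2π/ω_d = 1.895 s.

1.89 s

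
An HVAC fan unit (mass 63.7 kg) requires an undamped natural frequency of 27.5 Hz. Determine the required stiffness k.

1900000 N/m

ω_n = 2πf_n = 2π × 27.5 = 172.8 rad/s.
k = m·ω_n² = 63.7 × 172.8² = 63.7 × 29860 = 1902000 N/m.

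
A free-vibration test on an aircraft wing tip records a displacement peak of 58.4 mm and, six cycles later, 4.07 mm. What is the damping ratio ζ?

0.0705

Logarithmic decrement δ = (1/n)·ln(x₀/x_n) = (1/6)·ln(58.4/4.07) = (1/6)·ln(14.35) = 0.4439.
ζ = δ/√(4π² + δ²) = 0.4439/√(39.48 + 0.197) = 0.4439/6.299 = 0.07048.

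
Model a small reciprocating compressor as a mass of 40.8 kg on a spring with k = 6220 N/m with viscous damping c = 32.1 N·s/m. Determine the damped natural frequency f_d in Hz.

1.96 Hz

ω_n = √(k/m) = √(6220/40.8) = 12.35 rad/s.
Critical damping c_c = 2√(k·m) = 2√(6220 × 40.8) = 1008 N·s/m, so ζ = c/c_c = 32.1/1008 = 0.03186.
ω_d = ω_n√(1 − ζ²) = 12.35 × √(1 − 0.00102) = 12.34 rad/s.
f_d = ω_d/(2π) = 1.964 Hz.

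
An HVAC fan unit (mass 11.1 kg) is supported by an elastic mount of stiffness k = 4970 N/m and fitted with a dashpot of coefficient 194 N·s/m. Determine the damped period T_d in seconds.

ω_n = √(k/m) = √(4970/11.1) = 21.16 rad/s.
Critical damping c_c = 2√(k·m) = 2√(4970 × 11.1) = 469.8 N·s/m, so ζ = c/c_c = 194/469.8 = 0.4130.
ω_d = ω_n√(1 − ζ²) = 21.16 × √(1 − 0.171) = 19.27 rad/s.
T_d = 2π/ω_d = 0.3260 s.

0.326 s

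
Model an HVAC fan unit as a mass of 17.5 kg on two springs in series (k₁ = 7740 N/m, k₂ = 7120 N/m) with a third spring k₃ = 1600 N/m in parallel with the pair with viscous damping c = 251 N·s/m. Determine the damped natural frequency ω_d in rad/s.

15.9 rad/s

Series pair: k_s = k₁k₂/(k₁+k₂) = (7740)(7120)/(7740 + 7120) = 3709 N/m. In parallel with k₃: k_eq = 3709 + 1600 = 5309 N/m.
ω_n = √(k_eq/m) = √(5309/17.5) = 17.42 rad/s.
Critical damping c_c = 2√(k_eq·m) = 2√(5309 × 17.5) = 609.6 N·s/m, so ζ = c/c_c = 251/609.6 = 0.4118.
ω_d = ω_n√(1 − ζ²) = 17.42 × √(1 − 0.170) = 15.87 rad/s.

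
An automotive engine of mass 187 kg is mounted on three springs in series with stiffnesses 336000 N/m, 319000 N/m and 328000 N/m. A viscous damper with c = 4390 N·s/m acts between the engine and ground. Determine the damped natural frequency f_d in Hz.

3.36 Hz

Series springs: 1/k_eq = 1/336000 + 1/319000 + 1/328000 = 9.160×10^-6, so k_eq = 109200 N/m.
ω_n = √(k_eq/m) = √(109200/187) = 24.16 rad/s.
Critical damping c_c = 2√(k_eq·m) = 2√(109200 × 187) = 9037 N·s/m, so ζ = c/c_c = 4390/9037 = 0.4858.
ω_d = ω_n√(1 − ζ²) = 24.16 × √(1 − 0.236) = 21.12 rad/s.
f_d = ω_d/(2π) = 3.361 Hz.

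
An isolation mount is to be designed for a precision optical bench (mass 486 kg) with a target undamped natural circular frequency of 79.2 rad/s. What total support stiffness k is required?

3050000 N/m

k = m·ω_n² = 486 × 79.20² = 486 × 6273 = 3049000 N/m.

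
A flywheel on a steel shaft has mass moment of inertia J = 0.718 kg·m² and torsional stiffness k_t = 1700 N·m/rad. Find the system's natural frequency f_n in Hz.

7.74 Hz

ω_n = √(k_t/J) = √(1700/0.718) = √2368 = 48.66 rad/s.
f_n = ω_n/(2π) = 48.66/6.283 = 7.744 Hz.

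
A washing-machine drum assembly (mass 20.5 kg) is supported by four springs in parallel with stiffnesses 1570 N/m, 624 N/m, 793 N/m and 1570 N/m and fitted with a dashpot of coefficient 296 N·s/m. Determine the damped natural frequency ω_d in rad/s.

13.0 rad/s

Parallel springs add: k_eq = 1570 + 624 + 793 + 1570 = 4557 N/m.
ω_n = √(k_eq/m) = √(4557/20.5) = 14.91 rad/s.
Critical damping c_c = 2√(k_eq·m) = 2√(4557 × 20.5) = 611.3 N·s/m, so ζ = c/c_c = 296/611.3 = 0.4842.
ω_d = ω_n√(1 − ζ²) = 14.91 × √(1 − 0.234) = 13.04 rad/s.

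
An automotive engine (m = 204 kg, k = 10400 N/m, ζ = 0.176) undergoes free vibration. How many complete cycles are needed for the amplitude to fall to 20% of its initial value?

2 cycles

Logarithmic decrement δ = 2πζ/√(1 − ζ²) = 2π × 0.1760/√(1 − 0.0310) = 1.123.
x_n/x₀ = e^(−nδ) ≤ 0.2; take ln: n ≥ ln(1/0.2)/δ = 1.609/1.123 = 1.433.
So 2 complete cycles are required.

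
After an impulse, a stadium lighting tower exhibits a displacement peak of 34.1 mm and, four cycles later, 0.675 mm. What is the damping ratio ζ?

Logarithmic decrement δ = (1/n)·ln(x₀/x_n) = (1/4)·ln(34.1/0.675) = (1/4)·ln(50.52) = 0.9806.
ζ = δ/√(4π² + δ²) = 0.9806/√(39.48 + 0.962) = 0.9806/6.359 = 0.1542.

0.154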